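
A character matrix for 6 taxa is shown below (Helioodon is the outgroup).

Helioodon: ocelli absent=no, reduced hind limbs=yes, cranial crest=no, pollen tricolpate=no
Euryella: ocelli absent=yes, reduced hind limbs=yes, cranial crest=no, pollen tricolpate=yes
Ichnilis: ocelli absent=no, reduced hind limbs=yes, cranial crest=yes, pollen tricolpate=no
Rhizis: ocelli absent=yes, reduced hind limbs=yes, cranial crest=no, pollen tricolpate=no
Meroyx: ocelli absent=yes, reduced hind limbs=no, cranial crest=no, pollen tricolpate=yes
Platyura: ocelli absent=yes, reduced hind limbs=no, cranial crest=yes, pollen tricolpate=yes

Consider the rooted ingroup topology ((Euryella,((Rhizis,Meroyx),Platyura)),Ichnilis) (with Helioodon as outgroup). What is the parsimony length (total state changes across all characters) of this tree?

Map each character onto ((Euryella,((Rhizis,Meroyx),Platyura)),Ichnilis) (rooted by Helioodon) and count the minimum state changes it requires (Fitch parsimony):
ocelli absent: 1; reduced hind limbs: 2; cranial crest: 2; pollen tricolpate: 2.
Total tree length = 7.

7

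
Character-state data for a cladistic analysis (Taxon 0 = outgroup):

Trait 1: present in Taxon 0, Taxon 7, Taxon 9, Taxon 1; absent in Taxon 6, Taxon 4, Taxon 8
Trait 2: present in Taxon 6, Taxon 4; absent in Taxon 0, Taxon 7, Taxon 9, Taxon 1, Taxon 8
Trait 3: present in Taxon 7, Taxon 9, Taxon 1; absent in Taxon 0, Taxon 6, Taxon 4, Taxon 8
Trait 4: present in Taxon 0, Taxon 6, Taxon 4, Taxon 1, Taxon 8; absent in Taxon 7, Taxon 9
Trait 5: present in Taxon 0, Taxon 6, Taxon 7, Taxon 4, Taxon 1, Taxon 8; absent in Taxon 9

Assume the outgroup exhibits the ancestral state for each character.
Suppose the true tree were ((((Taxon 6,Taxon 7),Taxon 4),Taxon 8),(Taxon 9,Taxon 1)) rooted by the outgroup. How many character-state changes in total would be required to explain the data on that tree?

Map each character onto ((((Taxon 6,Taxon 7),Taxon 4),Taxon 8),(Taxon 9,Taxon 1)) (rooted by Taxon 0) and count the minimum state changes it requires (Fitch parsimony):
Trait 1: 2; Trait 2: 2; Trait 3: 2; Trait 4: 2; Trait 5: 1.
Total tree length = 9.

9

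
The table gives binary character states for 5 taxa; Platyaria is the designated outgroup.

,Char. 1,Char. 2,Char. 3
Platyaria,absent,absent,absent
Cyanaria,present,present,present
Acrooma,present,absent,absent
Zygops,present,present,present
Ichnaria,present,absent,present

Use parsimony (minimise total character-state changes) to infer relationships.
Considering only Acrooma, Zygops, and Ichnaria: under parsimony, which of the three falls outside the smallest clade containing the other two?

The outgroup has state 'absent' for every character, so 'present' is the derived state throughout.
Char. 1 (derived state 'present') is shared by all ingroup taxa — unites the whole ingroup.
Char. 2 (derived state 'present') is shared by Cyanaria and Zygops — a synapomorphy uniting that clade.
Char. 3 (derived state 'present') is shared by Cyanaria, Ichnaria, and Zygops — a synapomorphy uniting that clade.
Most parsimonious ingroup topology: (((Cyanaria,Zygops),Ichnaria),Acrooma).
Zygops and Ichnaria share a more recent common ancestor with each other than either does with Acrooma, so Acrooma is the least closely related of the three.

Acrooma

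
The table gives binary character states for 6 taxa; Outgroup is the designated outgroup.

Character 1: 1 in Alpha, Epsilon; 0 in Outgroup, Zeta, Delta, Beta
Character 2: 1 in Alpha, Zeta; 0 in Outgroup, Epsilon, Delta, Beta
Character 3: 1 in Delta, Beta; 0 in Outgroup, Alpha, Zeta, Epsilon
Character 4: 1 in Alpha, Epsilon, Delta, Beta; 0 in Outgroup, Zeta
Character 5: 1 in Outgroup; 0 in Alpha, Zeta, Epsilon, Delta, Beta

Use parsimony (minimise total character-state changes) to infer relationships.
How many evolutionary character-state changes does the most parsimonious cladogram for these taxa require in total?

Character polarity is set by the outgroup: the derived state is whichever differs from the outgroup's state, so for Character 5 the derived state is '0', and for the remaining characters it is '1'.
Only Alpha and Epsilon show the derived state '1' for Character 1, supporting them as a clade.
Character 2 groups Alpha and Zeta, which is incompatible with the clades supported by the remaining characters; treating it as convergent (homoplasy) costs fewer steps than any alternative tree.
Character 3: derived state '1' in Beta and Delta only — synapomorphy for {Beta, Delta}.
Only Alpha, Beta, Delta, and Epsilon show the derived state '1' for Character 4, supporting them as a clade.
Character 5 (derived state '0') is shared by all ingroup taxa — unites the whole ingroup.
Most parsimonious ingroup topology: (((Alpha,Epsilon),(Delta,Beta)),Zeta).
Changes per character on this tree: Character 1: 1; Character 2: 2; Character 3: 1; Character 4: 1; Character 5: 1.
Total = 6.

6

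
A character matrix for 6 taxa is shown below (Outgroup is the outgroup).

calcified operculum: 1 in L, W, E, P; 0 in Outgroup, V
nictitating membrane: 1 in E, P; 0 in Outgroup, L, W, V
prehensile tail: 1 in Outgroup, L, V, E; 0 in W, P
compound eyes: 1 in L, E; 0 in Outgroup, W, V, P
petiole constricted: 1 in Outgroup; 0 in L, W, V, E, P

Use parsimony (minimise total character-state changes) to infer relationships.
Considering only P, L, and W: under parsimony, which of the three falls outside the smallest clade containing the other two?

Character polarity is set by the outgroup: the derived state is whichever differs from the outgroup's state, so for prehensile tail, petiole constricted the derived state is '0', and for the remaining characters it is '1'.
calcified operculum: derived state '1' in E, L, P, and W only — synapomorphy for {E, L, P, W}.
nictitating membrane groups E and P, which is incompatible with the clades supported by the remaining characters; treating it as convergent (homoplasy) costs fewer steps than any alternative tree.
prehensile tail (derived state '0') is shared by P and W — a synapomorphy uniting that clade.
compound eyes (derived state '1') is shared by E and L — a synapomorphy uniting that clade.
All ingroup taxa share the derived state '0' for petiole constricted; it defines the ingroup but does not resolve relationships within it.
Most parsimonious ingroup topology: (((L,E),(W,P)),V).
P and W share a more recent common ancestor with each other than either does with L, so L is the least closely related of the three.

L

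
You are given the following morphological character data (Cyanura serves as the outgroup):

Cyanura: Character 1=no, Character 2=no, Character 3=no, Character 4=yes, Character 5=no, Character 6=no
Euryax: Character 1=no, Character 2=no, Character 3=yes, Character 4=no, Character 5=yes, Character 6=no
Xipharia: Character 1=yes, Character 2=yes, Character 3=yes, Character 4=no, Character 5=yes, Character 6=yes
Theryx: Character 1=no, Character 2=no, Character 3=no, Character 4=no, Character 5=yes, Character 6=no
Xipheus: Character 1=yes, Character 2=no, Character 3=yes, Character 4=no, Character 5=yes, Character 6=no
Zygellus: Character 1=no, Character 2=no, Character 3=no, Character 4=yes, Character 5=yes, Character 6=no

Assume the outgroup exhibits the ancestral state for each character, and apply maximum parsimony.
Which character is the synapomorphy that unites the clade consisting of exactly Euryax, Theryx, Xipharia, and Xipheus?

Character polarity is set by the outgroup: the derived state is whichever differs from the outgroup's state, so for Character 4 the derived state is 'no', and for the remaining characters it is 'yes'.
Character 1: derived state 'yes' in Xipharia and Xipheus only — synapomorphy for {Xipharia, Xipheus}.
Character 2: derived state 'yes' in Xipharia only — an autapomorphy, so it tells us nothing about relationships among taxa.
Only Euryax, Xipharia, and Xipheus show the derived state 'yes' for Character 3, supporting them as a clade.
Character 4: derived state 'no' in Euryax, Theryx, Xipharia, and Xipheus only — synapomorphy for {Euryax, Theryx, Xipharia, Xipheus}.
All ingroup taxa share the derived state 'yes' for Character 5; it defines the ingroup but does not resolve relationships within it.
Character 6 (derived state 'yes') is unique to Xipharia (autapomorphy; uninformative for grouping).
Most parsimonious ingroup topology: (((Euryax,(Xipharia,Xipheus)),Theryx),Zygellus).
The clade {Euryax, Theryx, Xipharia, Xipheus} is supported by Character 4: its derived state 'no' occurs in exactly those taxa and in no other taxon (including the outgroup).

Character 4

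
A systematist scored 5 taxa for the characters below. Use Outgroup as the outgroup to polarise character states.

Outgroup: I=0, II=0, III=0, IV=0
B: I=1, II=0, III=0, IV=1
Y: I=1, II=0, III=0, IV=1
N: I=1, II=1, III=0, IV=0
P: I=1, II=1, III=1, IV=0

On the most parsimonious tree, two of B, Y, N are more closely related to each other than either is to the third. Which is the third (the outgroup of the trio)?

N

The outgroup has state '0' for every character, so '1' is the derived state throughout.
All ingroup taxa share the derived state '1' for I; it defines the ingroup but does not resolve relationships within it.
II: derived state '1' in N and P only — synapomorphy for {N, P}.
III: derived state '1' in P only — an autapomorphy, so it tells us nothing about relationships among taxa.
IV (derived state '1') is shared by B and Y — a synapomorphy uniting that clade.
Most parsimonious ingroup topology: ((B,Y),(N,P)).
B and Y share a more recent common ancestor with each other than either does with N, so N is the least closely related of the three.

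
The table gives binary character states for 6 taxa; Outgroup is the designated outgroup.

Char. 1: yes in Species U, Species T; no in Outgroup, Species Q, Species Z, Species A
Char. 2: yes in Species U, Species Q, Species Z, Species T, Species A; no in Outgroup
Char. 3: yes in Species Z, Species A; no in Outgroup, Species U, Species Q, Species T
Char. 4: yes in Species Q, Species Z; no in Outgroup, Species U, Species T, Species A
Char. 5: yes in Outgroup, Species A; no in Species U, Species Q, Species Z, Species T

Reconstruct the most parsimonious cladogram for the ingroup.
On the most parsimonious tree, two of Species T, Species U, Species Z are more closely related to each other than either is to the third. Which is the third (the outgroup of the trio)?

Species Z

Character polarity is set by the outgroup: the derived state is whichever differs from the outgroup's state, so for Char. 5 the derived state is 'no', and for the remaining characters it is 'yes'.
Only Species T and Species U show the derived state 'yes' for Char. 1, supporting them as a clade.
All ingroup taxa share the derived state 'yes' for Char. 2; it defines the ingroup but does not resolve relationships within it.
Char. 3 (state 'yes') occurs in Species A and Species Z but conflicts with the nesting implied by the other characters — most parsimoniously interpreted as homoplasy.
Char. 4 (derived state 'yes') is shared by Species Q and Species Z — a synapomorphy uniting that clade.
Char. 5 (derived state 'no') is shared by Species Q, Species T, Species U, and Species Z — a synapomorphy uniting that clade.
Most parsimonious ingroup topology: (((Species U,Species T),(Species Q,Species Z)),Species A).
Species T and Species U share a more recent common ancestor with each other than either does with Species Z, so Species Z is the least closely related of the three.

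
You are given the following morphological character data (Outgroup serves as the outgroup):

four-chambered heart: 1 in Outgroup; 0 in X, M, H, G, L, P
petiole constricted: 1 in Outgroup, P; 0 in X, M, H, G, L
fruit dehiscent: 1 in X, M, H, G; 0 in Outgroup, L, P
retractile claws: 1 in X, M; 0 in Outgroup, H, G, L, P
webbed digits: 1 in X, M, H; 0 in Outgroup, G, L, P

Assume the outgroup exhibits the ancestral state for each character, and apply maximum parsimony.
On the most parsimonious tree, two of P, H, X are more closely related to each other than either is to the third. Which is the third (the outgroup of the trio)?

Character polarity is set by the outgroup: the derived state is whichever differs from the outgroup's state, so for four-chambered heart, petiole constricted the derived state is '0', and for the remaining characters it is '1'.
All ingroup taxa share the derived state '0' for four-chambered heart; it defines the ingroup but does not resolve relationships within it.
Only G, H, L, M, and X show the derived state '0' for petiole constricted, supporting them as a clade.
fruit dehiscent (derived state '1') is shared by G, H, M, and X — a synapomorphy uniting that clade.
retractile claws (derived state '1') is shared by M and X — a synapomorphy uniting that clade.
Only H, M, and X show the derived state '1' for webbed digits, supporting them as a clade.
Most parsimonious ingroup topology: (P,((((X,M),H),G),L)).
X and H share a more recent common ancestor with each other than either does with P, so P is the least closely related of the three.

P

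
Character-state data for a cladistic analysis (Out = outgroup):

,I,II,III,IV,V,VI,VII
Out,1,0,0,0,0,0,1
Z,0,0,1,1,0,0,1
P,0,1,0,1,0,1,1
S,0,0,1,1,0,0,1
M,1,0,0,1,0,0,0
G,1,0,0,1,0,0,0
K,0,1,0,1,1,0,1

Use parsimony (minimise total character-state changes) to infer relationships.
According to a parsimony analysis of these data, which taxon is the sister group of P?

Character polarity is set by the outgroup: the derived state is whichever differs from the outgroup's state, so for I, VII the derived state is '0', and for the remaining characters it is '1'.
I (derived state '0') is shared by K, P, S, and Z — a synapomorphy uniting that clade.
II: derived state '1' in K and P only — synapomorphy for {K, P}.
III: derived state '1' in S and Z only — synapomorphy for {S, Z}.
All ingroup taxa share the derived state '1' for IV; it defines the ingroup but does not resolve relationships within it.
V: derived state '1' in K only — an autapomorphy, so it tells us nothing about relationships among taxa.
VI (derived state '1') is unique to P (autapomorphy; uninformative for grouping).
VII (derived state '0') is shared by G and M — a synapomorphy uniting that clade.
Most parsimonious ingroup topology: (((Z,S),(P,K)),(M,G)).
P and K form a cherry on this tree, so they are sister taxa.

K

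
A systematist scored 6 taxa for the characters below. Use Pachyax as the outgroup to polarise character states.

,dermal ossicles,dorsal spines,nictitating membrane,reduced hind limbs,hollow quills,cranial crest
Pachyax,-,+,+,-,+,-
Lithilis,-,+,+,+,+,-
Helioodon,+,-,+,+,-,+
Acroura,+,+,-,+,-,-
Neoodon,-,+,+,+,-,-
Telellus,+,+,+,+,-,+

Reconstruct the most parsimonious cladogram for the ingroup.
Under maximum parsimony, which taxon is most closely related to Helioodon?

Telellus

Character polarity is set by the outgroup: the derived state is whichever differs from the outgroup's state, so for dorsal spines, nictitating membrane, hollow quills the derived state is '-', and for the remaining characters it is '+'.
dermal ossicles (derived state '+') is shared by Acroura, Helioodon, and Telellus — a synapomorphy uniting that clade.
dorsal spines: derived state '-' in Helioodon only — an autapomorphy, so it tells us nothing about relationships among taxa.
nictitating membrane (derived state '-') is unique to Acroura (autapomorphy; uninformative for grouping).
reduced hind limbs (derived state '+') is shared by all ingroup taxa — unites the whole ingroup.
hollow quills: derived state '-' in Acroura, Helioodon, Neoodon, and Telellus only — synapomorphy for {Acroura, Helioodon, Neoodon, Telellus}.
cranial crest (derived state '+') is shared by Helioodon and Telellus — a synapomorphy uniting that clade.
Most parsimonious ingroup topology: (Lithilis,(((Helioodon,Telellus),Acroura),Neoodon)).
Helioodon and Telellus form a cherry on this tree, so they are sister taxa.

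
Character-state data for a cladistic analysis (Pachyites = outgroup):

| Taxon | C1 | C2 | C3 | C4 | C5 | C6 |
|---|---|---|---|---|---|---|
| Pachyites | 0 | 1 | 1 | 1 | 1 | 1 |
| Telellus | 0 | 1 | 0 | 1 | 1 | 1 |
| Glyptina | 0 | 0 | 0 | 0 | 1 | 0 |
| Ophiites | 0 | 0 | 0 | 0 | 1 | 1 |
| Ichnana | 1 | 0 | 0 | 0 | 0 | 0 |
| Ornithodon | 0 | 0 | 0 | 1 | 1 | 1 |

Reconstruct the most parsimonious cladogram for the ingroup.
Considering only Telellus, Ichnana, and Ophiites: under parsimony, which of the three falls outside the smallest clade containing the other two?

Telellus

Character polarity is set by the outgroup: the derived state is whichever differs from the outgroup's state, so for C2, C3, C4, C5, C6 the derived state is '0', and for the remaining characters it is '1'.
C1: derived state '1' in Ichnana only — an autapomorphy, so it tells us nothing about relationships among taxa.
Only Glyptina, Ichnana, Ophiites, and Ornithodon show the derived state '0' for C2, supporting them as a clade.
All ingroup taxa share the derived state '0' for C3; it defines the ingroup but does not resolve relationships within it.
Only Glyptina, Ichnana, and Ophiites show the derived state '0' for C4, supporting them as a clade.
C5: derived state '0' in Ichnana only — an autapomorphy, so it tells us nothing about relationships among taxa.
Only Glyptina and Ichnana show the derived state '0' for C6, supporting them as a clade.
Most parsimonious ingroup topology: (Telellus,(((Glyptina,Ichnana),Ophiites),Ornithodon)).
Ichnana and Ophiites share a more recent common ancestor with each other than either does with Telellus, so Telellus is the least closely related of the three.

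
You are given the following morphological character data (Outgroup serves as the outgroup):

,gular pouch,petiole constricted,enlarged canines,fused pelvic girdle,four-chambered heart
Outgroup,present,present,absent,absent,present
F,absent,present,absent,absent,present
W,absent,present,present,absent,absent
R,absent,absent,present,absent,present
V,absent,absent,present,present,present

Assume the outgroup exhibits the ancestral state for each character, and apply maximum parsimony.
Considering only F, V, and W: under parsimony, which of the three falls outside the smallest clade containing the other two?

F

Character polarity is set by the outgroup: the derived state is whichever differs from the outgroup's state, so for gular pouch, petiole constricted, four-chambered heart the derived state is 'absent', and for the remaining characters it is 'present'.
gular pouch (derived state 'absent') is shared by all ingroup taxa — unites the whole ingroup.
Only R and V show the derived state 'absent' for petiole constricted, supporting them as a clade.
enlarged canines (derived state 'present') is shared by R, V, and W — a synapomorphy uniting that clade.
fused pelvic girdle: derived state 'present' in V only — an autapomorphy, so it tells us nothing about relationships among taxa.
four-chambered heart (derived state 'absent') is unique to W (autapomorphy; uninformative for grouping).
Most parsimonious ingroup topology: (F,(W,(R,V))).
V and W share a more recent common ancestor with each other than either does with F, so F is the least closely related of the three.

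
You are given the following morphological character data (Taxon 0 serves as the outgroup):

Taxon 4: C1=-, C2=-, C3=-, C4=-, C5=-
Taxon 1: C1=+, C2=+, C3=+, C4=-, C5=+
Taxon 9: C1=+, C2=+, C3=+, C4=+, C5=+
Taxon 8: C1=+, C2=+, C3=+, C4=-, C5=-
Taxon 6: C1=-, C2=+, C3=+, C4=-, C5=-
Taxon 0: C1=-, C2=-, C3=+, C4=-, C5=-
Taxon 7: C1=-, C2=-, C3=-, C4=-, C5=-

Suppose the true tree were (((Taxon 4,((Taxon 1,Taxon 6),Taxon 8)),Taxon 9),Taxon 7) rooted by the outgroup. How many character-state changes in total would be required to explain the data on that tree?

10

Map each character onto (((Taxon 4,((Taxon 1,Taxon 6),Taxon 8)),Taxon 9),Taxon 7) (rooted by Taxon 0) and count the minimum state changes it requires (Fitch parsimony):
C1: 3; C2: 2; C3: 2; C4: 1; C5: 2.
Total tree length = 10.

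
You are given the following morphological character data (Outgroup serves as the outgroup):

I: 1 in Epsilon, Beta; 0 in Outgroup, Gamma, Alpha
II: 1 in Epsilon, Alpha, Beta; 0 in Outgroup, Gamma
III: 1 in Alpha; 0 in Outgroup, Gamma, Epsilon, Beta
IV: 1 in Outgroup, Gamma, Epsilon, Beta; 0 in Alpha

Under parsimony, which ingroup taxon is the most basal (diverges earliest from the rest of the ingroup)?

Gamma

Character polarity is set by the outgroup: the derived state is whichever differs from the outgroup's state, so for IV the derived state is '0', and for the remaining characters it is '1'.
I: derived state '1' in Beta and Epsilon only — synapomorphy for {Beta, Epsilon}.
II (derived state '1') is shared by Alpha, Beta, and Epsilon — a synapomorphy uniting that clade.
III: derived state '1' in Alpha only — an autapomorphy, so it tells us nothing about relationships among taxa.
IV: derived state '0' in Alpha only — an autapomorphy, so it tells us nothing about relationships among taxa.
Most parsimonious ingroup topology: (Gamma,((Epsilon,Beta),Alpha)).
Gamma is sister to the clade containing all other ingroup taxa, so it is the earliest-diverging (most basal) ingroup lineage.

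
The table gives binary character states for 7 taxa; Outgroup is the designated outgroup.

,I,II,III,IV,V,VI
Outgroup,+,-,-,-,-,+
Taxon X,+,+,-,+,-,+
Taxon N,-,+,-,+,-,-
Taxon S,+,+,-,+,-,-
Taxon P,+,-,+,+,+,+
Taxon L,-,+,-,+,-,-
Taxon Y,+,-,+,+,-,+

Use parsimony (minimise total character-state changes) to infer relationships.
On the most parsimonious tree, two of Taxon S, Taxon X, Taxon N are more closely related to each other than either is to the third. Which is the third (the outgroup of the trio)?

Taxon X

Character polarity is set by the outgroup: the derived state is whichever differs from the outgroup's state, so for I, VI the derived state is '-', and for the remaining characters it is '+'.
I (derived state '-') is shared by Taxon L and Taxon N — a synapomorphy uniting that clade.
II: derived state '+' in Taxon L, Taxon N, Taxon S, and Taxon X only — synapomorphy for {Taxon L, Taxon N, Taxon S, Taxon X}.
Only Taxon P and Taxon Y show the derived state '+' for III, supporting them as a clade.
All ingroup taxa share the derived state '+' for IV; it defines the ingroup but does not resolve relationships within it.
V: derived state '+' in Taxon P only — an autapomorphy, so it tells us nothing about relationships among taxa.
VI (derived state '-') is shared by Taxon L, Taxon N, and Taxon S — a synapomorphy uniting that clade.
Most parsimonious ingroup topology: ((Taxon X,((Taxon N,Taxon L),Taxon S)),(Taxon P,Taxon Y)).
Taxon S and Taxon N share a more recent common ancestor with each other than either does with Taxon X, so Taxon X is the least closely related of the three.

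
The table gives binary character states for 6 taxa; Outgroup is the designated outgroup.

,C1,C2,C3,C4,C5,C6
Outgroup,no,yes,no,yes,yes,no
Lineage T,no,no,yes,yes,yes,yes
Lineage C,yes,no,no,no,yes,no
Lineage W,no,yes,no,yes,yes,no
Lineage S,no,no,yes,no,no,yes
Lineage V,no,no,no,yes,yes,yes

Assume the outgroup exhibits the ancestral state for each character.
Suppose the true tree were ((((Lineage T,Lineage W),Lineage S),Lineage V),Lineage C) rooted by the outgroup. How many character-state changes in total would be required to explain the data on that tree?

Map each character onto ((((Lineage T,Lineage W),Lineage S),Lineage V),Lineage C) (rooted by Outgroup) and count the minimum state changes it requires (Fitch parsimony):
C1: 1; C2: 2; C3: 2; C4: 2; C5: 1; C6: 2.
Total tree length = 10.

10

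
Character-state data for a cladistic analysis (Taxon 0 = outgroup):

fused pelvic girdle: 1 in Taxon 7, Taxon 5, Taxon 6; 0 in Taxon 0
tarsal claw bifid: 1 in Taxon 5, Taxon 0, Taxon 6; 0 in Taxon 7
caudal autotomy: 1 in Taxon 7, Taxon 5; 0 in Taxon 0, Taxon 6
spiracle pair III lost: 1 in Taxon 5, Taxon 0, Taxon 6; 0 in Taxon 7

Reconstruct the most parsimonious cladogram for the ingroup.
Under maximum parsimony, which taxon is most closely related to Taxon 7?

Taxon 5

Character polarity is set by the outgroup: the derived state is whichever differs from the outgroup's state, so for tarsal claw bifid, spiracle pair III lost the derived state is '0', and for the remaining characters it is '1'.
fused pelvic girdle (derived state '1') is shared by all ingroup taxa — unites the whole ingroup.
tarsal claw bifid (derived state '0') is unique to Taxon 7 (autapomorphy; uninformative for grouping).
caudal autotomy: derived state '1' in Taxon 5 and Taxon 7 only — synapomorphy for {Taxon 5, Taxon 7}.
spiracle pair III lost: derived state '0' in Taxon 7 only — an autapomorphy, so it tells us nothing about relationships among taxa.
Most parsimonious ingroup topology: ((Taxon 5,Taxon 7),Taxon 6).
Taxon 7 and Taxon 5 form a cherry on this tree, so they are sister taxa.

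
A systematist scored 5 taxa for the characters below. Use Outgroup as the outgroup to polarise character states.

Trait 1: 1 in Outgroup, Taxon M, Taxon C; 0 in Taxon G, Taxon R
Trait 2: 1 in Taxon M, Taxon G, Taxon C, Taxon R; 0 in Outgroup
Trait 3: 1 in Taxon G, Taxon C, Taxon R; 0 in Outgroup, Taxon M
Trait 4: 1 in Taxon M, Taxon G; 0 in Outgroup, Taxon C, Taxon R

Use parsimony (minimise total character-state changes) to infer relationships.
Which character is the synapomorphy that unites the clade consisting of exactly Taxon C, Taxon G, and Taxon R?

Trait 3

Character polarity is set by the outgroup: the derived state is whichever differs from the outgroup's state, so for Trait 1 the derived state is '0', and for the remaining characters it is '1'.
Trait 1: derived state '0' in Taxon G and Taxon R only — synapomorphy for {Taxon G, Taxon R}.
All ingroup taxa share the derived state '1' for Trait 2; it defines the ingroup but does not resolve relationships within it.
Only Taxon C, Taxon G, and Taxon R show the derived state '1' for Trait 3, supporting them as a clade.
Trait 4 (state '1') occurs in Taxon G and Taxon M but conflicts with the nesting implied by the other characters — most parsimoniously interpreted as homoplasy.
Most parsimonious ingroup topology: (Taxon M,((Taxon G,Taxon R),Taxon C)).
The clade {Taxon C, Taxon G, Taxon R} is supported by Trait 3: its derived state '1' occurs in exactly those taxa and in no other taxon (including the outgroup).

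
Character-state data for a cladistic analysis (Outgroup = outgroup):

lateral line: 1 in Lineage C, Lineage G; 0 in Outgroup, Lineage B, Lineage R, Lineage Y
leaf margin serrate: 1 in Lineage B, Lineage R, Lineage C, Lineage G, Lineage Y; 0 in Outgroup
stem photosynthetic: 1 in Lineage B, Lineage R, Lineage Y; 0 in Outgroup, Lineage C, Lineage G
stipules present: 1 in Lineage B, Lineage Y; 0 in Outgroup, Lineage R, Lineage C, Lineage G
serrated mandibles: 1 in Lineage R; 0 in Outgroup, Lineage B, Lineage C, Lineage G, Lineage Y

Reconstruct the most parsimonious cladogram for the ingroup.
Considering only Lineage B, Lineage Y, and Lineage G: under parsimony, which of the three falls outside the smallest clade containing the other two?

Lineage G

The outgroup has state '0' for every character, so '1' is the derived state throughout.
Only Lineage C and Lineage G show the derived state '1' for lateral line, supporting them as a clade.
leaf margin serrate (derived state '1') is shared by all ingroup taxa — unites the whole ingroup.
stem photosynthetic: derived state '1' in Lineage B, Lineage R, and Lineage Y only — synapomorphy for {Lineage B, Lineage R, Lineage Y}.
stipules present: derived state '1' in Lineage B and Lineage Y only — synapomorphy for {Lineage B, Lineage Y}.
serrated mandibles (derived state '1') is unique to Lineage R (autapomorphy; uninformative for grouping).
Most parsimonious ingroup topology: (((Lineage B,Lineage Y),Lineage R),(Lineage C,Lineage G)).
Lineage Y and Lineage B share a more recent common ancestor with each other than either does with Lineage G, so Lineage G is the least closely related of the three.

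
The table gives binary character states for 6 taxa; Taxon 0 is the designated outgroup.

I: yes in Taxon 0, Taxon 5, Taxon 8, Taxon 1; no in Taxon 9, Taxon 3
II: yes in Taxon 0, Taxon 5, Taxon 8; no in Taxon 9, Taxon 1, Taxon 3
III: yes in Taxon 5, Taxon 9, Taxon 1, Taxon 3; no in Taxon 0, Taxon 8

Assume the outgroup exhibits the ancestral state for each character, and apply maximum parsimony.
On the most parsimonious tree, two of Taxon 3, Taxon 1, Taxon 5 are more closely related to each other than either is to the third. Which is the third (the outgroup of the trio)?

Character polarity is set by the outgroup: the derived state is whichever differs from the outgroup's state, so for I, II the derived state is 'no', and for the remaining characters it is 'yes'.
I (derived state 'no') is shared by Taxon 3 and Taxon 9 — a synapomorphy uniting that clade.
II (derived state 'no') is shared by Taxon 1, Taxon 3, and Taxon 9 — a synapomorphy uniting that clade.
III (derived state 'yes') is shared by Taxon 1, Taxon 3, Taxon 5, and Taxon 9 — a synapomorphy uniting that clade.
Most parsimonious ingroup topology: ((Taxon 5,((Taxon 9,Taxon 3),Taxon 1)),Taxon 8).
Taxon 1 and Taxon 3 share a more recent common ancestor with each other than either does with Taxon 5, so Taxon 5 is the least closely related of the three.

Taxon 5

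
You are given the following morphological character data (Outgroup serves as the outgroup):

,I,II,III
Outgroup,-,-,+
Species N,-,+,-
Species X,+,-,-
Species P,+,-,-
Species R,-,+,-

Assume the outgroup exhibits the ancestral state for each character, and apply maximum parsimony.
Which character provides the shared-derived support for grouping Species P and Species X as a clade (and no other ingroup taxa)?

I

Character polarity is set by the outgroup: the derived state is whichever differs from the outgroup's state, so for III the derived state is '-', and for the remaining characters it is '+'.
Only Species P and Species X show the derived state '+' for I, supporting them as a clade.
II: derived state '+' in Species N and Species R only — synapomorphy for {Species N, Species R}.
III (derived state '-') is shared by all ingroup taxa — unites the whole ingroup.
Most parsimonious ingroup topology: ((Species N,Species R),(Species X,Species P)).
The clade {Species P, Species X} is supported by I: its derived state '+' occurs in exactly those taxa and in no other taxon (including the outgroup).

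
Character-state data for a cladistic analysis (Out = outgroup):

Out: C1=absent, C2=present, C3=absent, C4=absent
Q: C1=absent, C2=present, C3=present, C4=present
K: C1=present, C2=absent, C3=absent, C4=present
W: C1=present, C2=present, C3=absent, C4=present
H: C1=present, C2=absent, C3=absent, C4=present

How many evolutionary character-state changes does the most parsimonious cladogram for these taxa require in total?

Character polarity is set by the outgroup: the derived state is whichever differs from the outgroup's state, so for C2 the derived state is 'absent', and for the remaining characters it is 'present'.
Only H, K, and W show the derived state 'present' for C1, supporting them as a clade.
Only H and K show the derived state 'absent' for C2, supporting them as a clade.
C3: derived state 'present' in Q only — an autapomorphy, so it tells us nothing about relationships among taxa.
C4 (derived state 'present') is shared by all ingroup taxa — unites the whole ingroup.
Most parsimonious ingroup topology: (Q,((K,H),W)).
Changes per character on this tree: C1: 1; C2: 1; C3: 1; C4: 1.
Total = 4.

4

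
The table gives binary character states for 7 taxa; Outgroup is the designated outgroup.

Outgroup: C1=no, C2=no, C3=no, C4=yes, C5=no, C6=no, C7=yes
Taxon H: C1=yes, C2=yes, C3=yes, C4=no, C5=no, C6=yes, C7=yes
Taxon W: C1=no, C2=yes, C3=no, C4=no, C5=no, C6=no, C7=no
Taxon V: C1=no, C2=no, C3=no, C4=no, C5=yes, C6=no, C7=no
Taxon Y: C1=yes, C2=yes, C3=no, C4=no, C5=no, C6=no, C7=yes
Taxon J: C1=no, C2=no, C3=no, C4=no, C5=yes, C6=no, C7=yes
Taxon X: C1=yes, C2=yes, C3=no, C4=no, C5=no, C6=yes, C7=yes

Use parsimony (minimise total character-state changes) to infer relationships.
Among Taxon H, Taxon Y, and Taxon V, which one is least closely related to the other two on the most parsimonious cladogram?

Character polarity is set by the outgroup: the derived state is whichever differs from the outgroup's state, so for C4, C7 the derived state is 'no', and for the remaining characters it is 'yes'.
Only Taxon H, Taxon X, and Taxon Y show the derived state 'yes' for C1, supporting them as a clade.
C2 (derived state 'yes') is shared by Taxon H, Taxon W, Taxon X, and Taxon Y — a synapomorphy uniting that clade.
C3: derived state 'yes' in Taxon H only — an autapomorphy, so it tells us nothing about relationships among taxa.
C4 (derived state 'no') is shared by all ingroup taxa — unites the whole ingroup.
C5: derived state 'yes' in Taxon J and Taxon V only — synapomorphy for {Taxon J, Taxon V}.
C6: derived state 'yes' in Taxon H and Taxon X only — synapomorphy for {Taxon H, Taxon X}.
C7 groups Taxon V and Taxon W, which is incompatible with the clades supported by the remaining characters; treating it as convergent (homoplasy) costs fewer steps than any alternative tree.
Most parsimonious ingroup topology: ((((Taxon H,Taxon X),Taxon Y),Taxon W),(Taxon V,Taxon J)).
Taxon Y and Taxon H share a more recent common ancestor with each other than either does with Taxon V, so Taxon V is the least closely related of the three.

Taxon V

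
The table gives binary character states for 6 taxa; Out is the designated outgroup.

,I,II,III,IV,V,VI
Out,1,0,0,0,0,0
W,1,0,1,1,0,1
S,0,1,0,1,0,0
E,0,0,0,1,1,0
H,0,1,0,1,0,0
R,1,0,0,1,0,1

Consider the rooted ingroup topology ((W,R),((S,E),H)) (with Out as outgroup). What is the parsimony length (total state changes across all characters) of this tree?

7

Map each character onto ((W,R),((S,E),H)) (rooted by Out) and count the minimum state changes it requires (Fitch parsimony):
I: 1; II: 2; III: 1; IV: 1; V: 1; VI: 1.
Total tree length = 7.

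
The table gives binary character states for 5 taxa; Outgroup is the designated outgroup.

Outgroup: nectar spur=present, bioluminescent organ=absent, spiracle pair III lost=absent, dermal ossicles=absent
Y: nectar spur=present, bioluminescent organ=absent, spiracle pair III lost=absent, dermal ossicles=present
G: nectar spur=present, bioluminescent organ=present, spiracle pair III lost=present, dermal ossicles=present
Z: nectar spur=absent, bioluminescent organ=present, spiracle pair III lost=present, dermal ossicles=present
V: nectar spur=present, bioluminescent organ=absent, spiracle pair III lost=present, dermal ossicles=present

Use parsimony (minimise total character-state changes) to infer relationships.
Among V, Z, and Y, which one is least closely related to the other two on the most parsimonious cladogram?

Y

Character polarity is set by the outgroup: the derived state is whichever differs from the outgroup's state, so for nectar spur the derived state is 'absent', and for the remaining characters it is 'present'.
nectar spur (derived state 'absent') is unique to Z (autapomorphy; uninformative for grouping).
bioluminescent organ (derived state 'present') is shared by G and Z — a synapomorphy uniting that clade.
spiracle pair III lost (derived state 'present') is shared by G, V, and Z — a synapomorphy uniting that clade.
dermal ossicles (derived state 'present') is shared by all ingroup taxa — unites the whole ingroup.
Most parsimonious ingroup topology: (Y,((G,Z),V)).
Z and V share a more recent common ancestor with each other than either does with Y, so Y is the least closely related of the three.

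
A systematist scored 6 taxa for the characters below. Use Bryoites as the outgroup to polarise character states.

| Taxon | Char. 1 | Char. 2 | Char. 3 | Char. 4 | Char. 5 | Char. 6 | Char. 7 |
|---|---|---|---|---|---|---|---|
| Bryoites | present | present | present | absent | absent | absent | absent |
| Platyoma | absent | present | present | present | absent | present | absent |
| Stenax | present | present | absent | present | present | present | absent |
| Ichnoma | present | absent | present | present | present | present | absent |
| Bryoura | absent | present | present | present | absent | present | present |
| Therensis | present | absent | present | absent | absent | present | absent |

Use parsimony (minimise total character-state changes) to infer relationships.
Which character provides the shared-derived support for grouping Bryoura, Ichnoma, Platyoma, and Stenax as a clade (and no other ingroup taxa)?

Char. 4

Character polarity is set by the outgroup: the derived state is whichever differs from the outgroup's state, so for Char. 1, Char. 2, Char. 3 the derived state is 'absent', and for the remaining characters it is 'present'.
Char. 1: derived state 'absent' in Bryoura and Platyoma only — synapomorphy for {Bryoura, Platyoma}.
Char. 2 (state 'absent') occurs in Ichnoma and Therensis but conflicts with the nesting implied by the other characters — most parsimoniously interpreted as homoplasy.
Char. 3 (derived state 'absent') is unique to Stenax (autapomorphy; uninformative for grouping).
Char. 4: derived state 'present' in Bryoura, Ichnoma, Platyoma, and Stenax only — synapomorphy for {Bryoura, Ichnoma, Platyoma, Stenax}.
Only Ichnoma and Stenax show the derived state 'present' for Char. 5, supporting them as a clade.
All ingroup taxa share the derived state 'present' for Char. 6; it defines the ingroup but does not resolve relationships within it.
Char. 7 (derived state 'present') is unique to Bryoura (autapomorphy; uninformative for grouping).
Most parsimonious ingroup topology: (((Platyoma,Bryoura),(Stenax,Ichnoma)),Therensis).
The clade {Bryoura, Ichnoma, Platyoma, Stenax} is supported by Char. 4: its derived state 'present' occurs in exactly those taxa and in no other taxon (including the outgroup).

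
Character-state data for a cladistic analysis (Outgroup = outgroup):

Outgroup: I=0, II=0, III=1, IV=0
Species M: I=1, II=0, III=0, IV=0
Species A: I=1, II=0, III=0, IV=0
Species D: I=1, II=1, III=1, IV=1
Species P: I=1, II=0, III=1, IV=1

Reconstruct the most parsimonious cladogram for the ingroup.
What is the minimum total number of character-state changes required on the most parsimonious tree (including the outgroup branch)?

4

Character polarity is set by the outgroup: the derived state is whichever differs from the outgroup's state, so for III the derived state is '0', and for the remaining characters it is '1'.
All ingroup taxa share the derived state '1' for I; it defines the ingroup but does not resolve relationships within it.
II (derived state '1') is unique to Species D (autapomorphy; uninformative for grouping).
Only Species A and Species M show the derived state '0' for III, supporting them as a clade.
IV (derived state '1') is shared by Species D and Species P — a synapomorphy uniting that clade.
Most parsimonious ingroup topology: ((Species M,Species A),(Species D,Species P)).
Changes per character on this tree: I: 1; II: 1; III: 1; IV: 1.
Total = 4.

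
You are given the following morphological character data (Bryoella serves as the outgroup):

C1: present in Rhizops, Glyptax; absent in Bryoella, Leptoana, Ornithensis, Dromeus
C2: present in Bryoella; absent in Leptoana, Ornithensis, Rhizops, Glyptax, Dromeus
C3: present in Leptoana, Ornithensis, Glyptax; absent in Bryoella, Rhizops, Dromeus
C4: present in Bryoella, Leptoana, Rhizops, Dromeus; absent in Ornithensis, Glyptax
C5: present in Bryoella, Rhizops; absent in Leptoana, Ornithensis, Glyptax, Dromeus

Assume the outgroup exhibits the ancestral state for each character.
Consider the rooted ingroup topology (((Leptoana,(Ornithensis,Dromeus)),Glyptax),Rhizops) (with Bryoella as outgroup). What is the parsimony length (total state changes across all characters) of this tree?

8

Map each character onto (((Leptoana,(Ornithensis,Dromeus)),Glyptax),Rhizops) (rooted by Bryoella) and count the minimum state changes it requires (Fitch parsimony):
C1: 2; C2: 1; C3: 2; C4: 2; C5: 1.
Total tree length = 8.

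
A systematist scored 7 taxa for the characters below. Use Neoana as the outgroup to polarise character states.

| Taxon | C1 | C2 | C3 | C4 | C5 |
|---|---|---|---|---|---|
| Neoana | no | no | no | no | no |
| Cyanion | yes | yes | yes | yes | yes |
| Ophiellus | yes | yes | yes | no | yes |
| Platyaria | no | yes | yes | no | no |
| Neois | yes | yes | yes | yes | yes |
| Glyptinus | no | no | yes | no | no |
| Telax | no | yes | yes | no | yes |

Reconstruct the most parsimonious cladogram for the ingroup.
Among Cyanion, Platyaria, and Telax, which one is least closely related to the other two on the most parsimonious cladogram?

Platyaria

The outgroup has state 'no' for every character, so 'yes' is the derived state throughout.
C1 (derived state 'yes') is shared by Cyanion, Neois, and Ophiellus — a synapomorphy uniting that clade.
C2: derived state 'yes' in Cyanion, Neois, Ophiellus, Platyaria, and Telax only — synapomorphy for {Cyanion, Neois, Ophiellus, Platyaria, Telax}.
All ingroup taxa share the derived state 'yes' for C3; it defines the ingroup but does not resolve relationships within it.
C4: derived state 'yes' in Cyanion and Neois only — synapomorphy for {Cyanion, Neois}.
C5 (derived state 'yes') is shared by Cyanion, Neois, Ophiellus, and Telax — a synapomorphy uniting that clade.
Most parsimonious ingroup topology: (((((Cyanion,Neois),Ophiellus),Telax),Platyaria),Glyptinus).
Cyanion and Telax share a more recent common ancestor with each other than either does with Platyaria, so Platyaria is the least closely related of the three.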